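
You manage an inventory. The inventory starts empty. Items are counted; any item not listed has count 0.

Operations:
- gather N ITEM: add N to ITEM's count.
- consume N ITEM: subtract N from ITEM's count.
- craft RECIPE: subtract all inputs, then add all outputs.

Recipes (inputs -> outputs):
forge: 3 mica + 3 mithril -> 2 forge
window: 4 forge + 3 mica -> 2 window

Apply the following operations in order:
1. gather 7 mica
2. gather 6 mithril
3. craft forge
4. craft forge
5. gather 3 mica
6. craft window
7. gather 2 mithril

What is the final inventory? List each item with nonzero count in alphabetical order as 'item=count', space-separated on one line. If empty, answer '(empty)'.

After 1 (gather 7 mica): mica=7
After 2 (gather 6 mithril): mica=7 mithril=6
After 3 (craft forge): forge=2 mica=4 mithril=3
After 4 (craft forge): forge=4 mica=1
After 5 (gather 3 mica): forge=4 mica=4
After 6 (craft window): mica=1 window=2
After 7 (gather 2 mithril): mica=1 mithril=2 window=2

Answer: mica=1 mithril=2 window=2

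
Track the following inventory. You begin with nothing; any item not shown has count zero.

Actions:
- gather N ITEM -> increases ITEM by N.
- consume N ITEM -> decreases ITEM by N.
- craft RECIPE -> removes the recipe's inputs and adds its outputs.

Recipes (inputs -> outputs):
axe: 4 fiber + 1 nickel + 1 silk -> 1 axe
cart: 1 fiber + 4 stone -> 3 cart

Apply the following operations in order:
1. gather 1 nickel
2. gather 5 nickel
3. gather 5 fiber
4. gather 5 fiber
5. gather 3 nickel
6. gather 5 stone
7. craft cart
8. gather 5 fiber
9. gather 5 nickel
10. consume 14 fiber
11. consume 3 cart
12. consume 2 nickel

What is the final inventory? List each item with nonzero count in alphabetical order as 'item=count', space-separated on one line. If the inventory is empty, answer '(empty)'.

Answer: nickel=12 stone=1

Derivation:
After 1 (gather 1 nickel): nickel=1
After 2 (gather 5 nickel): nickel=6
After 3 (gather 5 fiber): fiber=5 nickel=6
After 4 (gather 5 fiber): fiber=10 nickel=6
After 5 (gather 3 nickel): fiber=10 nickel=9
After 6 (gather 5 stone): fiber=10 nickel=9 stone=5
After 7 (craft cart): cart=3 fiber=9 nickel=9 stone=1
After 8 (gather 5 fiber): cart=3 fiber=14 nickel=9 stone=1
After 9 (gather 5 nickel): cart=3 fiber=14 nickel=14 stone=1
After 10 (consume 14 fiber): cart=3 nickel=14 stone=1
After 11 (consume 3 cart): nickel=14 stone=1
After 12 (consume 2 nickel): nickel=12 stone=1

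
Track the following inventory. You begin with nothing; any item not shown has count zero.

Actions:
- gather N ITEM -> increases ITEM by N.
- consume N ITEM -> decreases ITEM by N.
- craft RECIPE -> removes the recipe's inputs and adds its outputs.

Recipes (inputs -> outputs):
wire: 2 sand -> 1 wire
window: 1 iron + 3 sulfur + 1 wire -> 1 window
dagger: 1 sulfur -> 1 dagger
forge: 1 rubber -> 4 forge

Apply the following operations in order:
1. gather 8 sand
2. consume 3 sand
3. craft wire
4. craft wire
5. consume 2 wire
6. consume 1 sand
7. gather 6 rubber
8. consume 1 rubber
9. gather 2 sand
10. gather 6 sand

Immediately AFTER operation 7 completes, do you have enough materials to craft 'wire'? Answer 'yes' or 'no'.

After 1 (gather 8 sand): sand=8
After 2 (consume 3 sand): sand=5
After 3 (craft wire): sand=3 wire=1
After 4 (craft wire): sand=1 wire=2
After 5 (consume 2 wire): sand=1
After 6 (consume 1 sand): (empty)
After 7 (gather 6 rubber): rubber=6

Answer: no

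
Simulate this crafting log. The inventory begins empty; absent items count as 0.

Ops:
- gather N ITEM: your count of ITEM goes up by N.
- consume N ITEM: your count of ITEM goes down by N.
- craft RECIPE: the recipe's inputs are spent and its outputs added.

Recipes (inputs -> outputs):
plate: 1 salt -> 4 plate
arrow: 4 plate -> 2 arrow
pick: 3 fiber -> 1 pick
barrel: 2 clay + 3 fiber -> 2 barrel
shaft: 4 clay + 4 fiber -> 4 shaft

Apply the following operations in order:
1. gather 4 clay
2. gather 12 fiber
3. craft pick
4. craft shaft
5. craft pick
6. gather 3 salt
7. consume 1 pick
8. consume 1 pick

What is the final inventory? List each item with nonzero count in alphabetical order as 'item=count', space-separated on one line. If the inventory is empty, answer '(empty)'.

After 1 (gather 4 clay): clay=4
After 2 (gather 12 fiber): clay=4 fiber=12
After 3 (craft pick): clay=4 fiber=9 pick=1
After 4 (craft shaft): fiber=5 pick=1 shaft=4
After 5 (craft pick): fiber=2 pick=2 shaft=4
After 6 (gather 3 salt): fiber=2 pick=2 salt=3 shaft=4
After 7 (consume 1 pick): fiber=2 pick=1 salt=3 shaft=4
After 8 (consume 1 pick): fiber=2 salt=3 shaft=4

Answer: fiber=2 salt=3 shaft=4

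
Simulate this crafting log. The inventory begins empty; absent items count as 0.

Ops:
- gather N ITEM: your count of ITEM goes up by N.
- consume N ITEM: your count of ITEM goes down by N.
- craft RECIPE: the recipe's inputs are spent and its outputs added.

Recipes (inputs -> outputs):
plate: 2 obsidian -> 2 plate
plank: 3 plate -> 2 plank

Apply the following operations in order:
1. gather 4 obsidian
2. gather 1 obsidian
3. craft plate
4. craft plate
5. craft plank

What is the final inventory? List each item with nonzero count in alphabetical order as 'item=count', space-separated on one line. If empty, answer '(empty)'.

After 1 (gather 4 obsidian): obsidian=4
After 2 (gather 1 obsidian): obsidian=5
After 3 (craft plate): obsidian=3 plate=2
After 4 (craft plate): obsidian=1 plate=4
After 5 (craft plank): obsidian=1 plank=2 plate=1

Answer: obsidian=1 plank=2 plate=1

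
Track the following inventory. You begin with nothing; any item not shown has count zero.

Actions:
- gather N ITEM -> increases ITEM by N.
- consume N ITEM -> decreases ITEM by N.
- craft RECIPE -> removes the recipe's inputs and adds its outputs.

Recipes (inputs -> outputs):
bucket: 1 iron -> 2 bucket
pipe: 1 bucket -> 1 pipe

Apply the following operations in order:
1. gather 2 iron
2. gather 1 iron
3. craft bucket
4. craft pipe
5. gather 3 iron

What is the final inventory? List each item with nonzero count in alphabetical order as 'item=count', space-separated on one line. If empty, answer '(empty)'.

Answer: bucket=1 iron=5 pipe=1

Derivation:
After 1 (gather 2 iron): iron=2
After 2 (gather 1 iron): iron=3
After 3 (craft bucket): bucket=2 iron=2
After 4 (craft pipe): bucket=1 iron=2 pipe=1
After 5 (gather 3 iron): bucket=1 iron=5 pipe=1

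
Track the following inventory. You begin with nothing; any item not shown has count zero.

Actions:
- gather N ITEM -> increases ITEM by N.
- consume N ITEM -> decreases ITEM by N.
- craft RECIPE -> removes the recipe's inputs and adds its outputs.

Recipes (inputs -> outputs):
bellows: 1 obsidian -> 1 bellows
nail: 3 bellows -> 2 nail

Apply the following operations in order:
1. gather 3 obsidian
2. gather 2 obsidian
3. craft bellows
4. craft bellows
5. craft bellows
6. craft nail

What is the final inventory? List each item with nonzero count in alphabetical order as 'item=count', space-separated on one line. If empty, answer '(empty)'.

After 1 (gather 3 obsidian): obsidian=3
After 2 (gather 2 obsidian): obsidian=5
After 3 (craft bellows): bellows=1 obsidian=4
After 4 (craft bellows): bellows=2 obsidian=3
After 5 (craft bellows): bellows=3 obsidian=2
After 6 (craft nail): nail=2 obsidian=2

Answer: nail=2 obsidian=2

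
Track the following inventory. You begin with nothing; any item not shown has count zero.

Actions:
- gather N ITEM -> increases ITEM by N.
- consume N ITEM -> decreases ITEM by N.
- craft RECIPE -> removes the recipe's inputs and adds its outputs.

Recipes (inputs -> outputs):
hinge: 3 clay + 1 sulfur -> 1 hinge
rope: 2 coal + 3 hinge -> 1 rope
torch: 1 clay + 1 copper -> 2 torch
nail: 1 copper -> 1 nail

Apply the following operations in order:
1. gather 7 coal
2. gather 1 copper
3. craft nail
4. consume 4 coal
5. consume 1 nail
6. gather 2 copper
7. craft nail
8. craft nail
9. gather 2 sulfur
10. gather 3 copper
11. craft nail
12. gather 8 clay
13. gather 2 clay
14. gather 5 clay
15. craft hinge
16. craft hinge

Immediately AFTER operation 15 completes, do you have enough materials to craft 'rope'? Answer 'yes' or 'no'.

After 1 (gather 7 coal): coal=7
After 2 (gather 1 copper): coal=7 copper=1
After 3 (craft nail): coal=7 nail=1
After 4 (consume 4 coal): coal=3 nail=1
After 5 (consume 1 nail): coal=3
After 6 (gather 2 copper): coal=3 copper=2
After 7 (craft nail): coal=3 copper=1 nail=1
After 8 (craft nail): coal=3 nail=2
After 9 (gather 2 sulfur): coal=3 nail=2 sulfur=2
After 10 (gather 3 copper): coal=3 copper=3 nail=2 sulfur=2
After 11 (craft nail): coal=3 copper=2 nail=3 sulfur=2
After 12 (gather 8 clay): clay=8 coal=3 copper=2 nail=3 sulfur=2
After 13 (gather 2 clay): clay=10 coal=3 copper=2 nail=3 sulfur=2
After 14 (gather 5 clay): clay=15 coal=3 copper=2 nail=3 sulfur=2
After 15 (craft hinge): clay=12 coal=3 copper=2 hinge=1 nail=3 sulfur=1

Answer: no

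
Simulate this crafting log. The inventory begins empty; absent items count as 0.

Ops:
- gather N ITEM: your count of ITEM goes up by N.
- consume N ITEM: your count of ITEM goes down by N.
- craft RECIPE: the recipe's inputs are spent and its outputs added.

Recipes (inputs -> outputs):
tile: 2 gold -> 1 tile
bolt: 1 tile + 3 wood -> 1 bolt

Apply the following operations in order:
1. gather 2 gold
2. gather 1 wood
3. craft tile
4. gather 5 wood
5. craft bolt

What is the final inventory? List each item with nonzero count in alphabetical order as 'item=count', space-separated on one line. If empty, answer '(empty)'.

After 1 (gather 2 gold): gold=2
After 2 (gather 1 wood): gold=2 wood=1
After 3 (craft tile): tile=1 wood=1
After 4 (gather 5 wood): tile=1 wood=6
After 5 (craft bolt): bolt=1 wood=3

Answer: bolt=1 wood=3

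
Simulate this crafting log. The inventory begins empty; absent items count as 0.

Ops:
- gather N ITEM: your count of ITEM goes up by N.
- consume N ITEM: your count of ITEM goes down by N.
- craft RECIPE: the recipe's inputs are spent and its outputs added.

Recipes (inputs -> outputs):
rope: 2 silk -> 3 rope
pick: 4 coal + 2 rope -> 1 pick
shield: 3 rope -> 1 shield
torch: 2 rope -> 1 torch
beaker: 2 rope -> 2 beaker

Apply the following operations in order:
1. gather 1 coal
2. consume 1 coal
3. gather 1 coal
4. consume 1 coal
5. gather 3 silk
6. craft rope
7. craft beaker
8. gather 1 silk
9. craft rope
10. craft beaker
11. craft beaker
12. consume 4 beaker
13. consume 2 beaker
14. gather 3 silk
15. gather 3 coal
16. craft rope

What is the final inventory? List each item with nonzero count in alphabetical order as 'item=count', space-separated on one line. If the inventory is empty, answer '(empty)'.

After 1 (gather 1 coal): coal=1
After 2 (consume 1 coal): (empty)
After 3 (gather 1 coal): coal=1
After 4 (consume 1 coal): (empty)
After 5 (gather 3 silk): silk=3
After 6 (craft rope): rope=3 silk=1
After 7 (craft beaker): beaker=2 rope=1 silk=1
After 8 (gather 1 silk): beaker=2 rope=1 silk=2
After 9 (craft rope): beaker=2 rope=4
After 10 (craft beaker): beaker=4 rope=2
After 11 (craft beaker): beaker=6
After 12 (consume 4 beaker): beaker=2
After 13 (consume 2 beaker): (empty)
After 14 (gather 3 silk): silk=3
After 15 (gather 3 coal): coal=3 silk=3
After 16 (craft rope): coal=3 rope=3 silk=1

Answer: coal=3 rope=3 silk=1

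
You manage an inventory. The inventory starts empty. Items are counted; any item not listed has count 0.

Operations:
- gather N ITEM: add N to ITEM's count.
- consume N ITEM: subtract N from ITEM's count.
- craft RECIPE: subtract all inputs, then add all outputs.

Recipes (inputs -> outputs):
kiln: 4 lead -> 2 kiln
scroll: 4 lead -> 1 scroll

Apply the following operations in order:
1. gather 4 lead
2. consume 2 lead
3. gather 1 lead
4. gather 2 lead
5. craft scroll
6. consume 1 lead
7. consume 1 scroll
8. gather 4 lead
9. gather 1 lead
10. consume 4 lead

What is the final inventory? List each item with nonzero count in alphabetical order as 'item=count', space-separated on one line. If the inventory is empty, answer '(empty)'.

Answer: lead=1

Derivation:
After 1 (gather 4 lead): lead=4
After 2 (consume 2 lead): lead=2
After 3 (gather 1 lead): lead=3
After 4 (gather 2 lead): lead=5
After 5 (craft scroll): lead=1 scroll=1
After 6 (consume 1 lead): scroll=1
After 7 (consume 1 scroll): (empty)
After 8 (gather 4 lead): lead=4
After 9 (gather 1 lead): lead=5
After 10 (consume 4 lead): lead=1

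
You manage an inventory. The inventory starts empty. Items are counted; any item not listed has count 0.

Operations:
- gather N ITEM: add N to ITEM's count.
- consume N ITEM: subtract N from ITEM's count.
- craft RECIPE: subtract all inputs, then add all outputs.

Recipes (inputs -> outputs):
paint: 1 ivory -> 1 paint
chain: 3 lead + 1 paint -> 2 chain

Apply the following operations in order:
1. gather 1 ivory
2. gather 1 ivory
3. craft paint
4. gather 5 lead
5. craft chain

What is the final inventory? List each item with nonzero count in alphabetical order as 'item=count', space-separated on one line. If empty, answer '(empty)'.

After 1 (gather 1 ivory): ivory=1
After 2 (gather 1 ivory): ivory=2
After 3 (craft paint): ivory=1 paint=1
After 4 (gather 5 lead): ivory=1 lead=5 paint=1
After 5 (craft chain): chain=2 ivory=1 lead=2

Answer: chain=2 ivory=1 lead=2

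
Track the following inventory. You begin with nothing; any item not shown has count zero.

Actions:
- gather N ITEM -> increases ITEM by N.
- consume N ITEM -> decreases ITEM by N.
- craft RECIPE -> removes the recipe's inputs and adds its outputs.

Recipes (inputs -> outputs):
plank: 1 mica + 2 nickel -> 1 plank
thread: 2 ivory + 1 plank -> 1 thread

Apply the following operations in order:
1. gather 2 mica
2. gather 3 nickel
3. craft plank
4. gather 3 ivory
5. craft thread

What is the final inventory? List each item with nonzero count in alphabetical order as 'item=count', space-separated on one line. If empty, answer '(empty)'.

Answer: ivory=1 mica=1 nickel=1 thread=1

Derivation:
After 1 (gather 2 mica): mica=2
After 2 (gather 3 nickel): mica=2 nickel=3
After 3 (craft plank): mica=1 nickel=1 plank=1
After 4 (gather 3 ivory): ivory=3 mica=1 nickel=1 plank=1
After 5 (craft thread): ivory=1 mica=1 nickel=1 thread=1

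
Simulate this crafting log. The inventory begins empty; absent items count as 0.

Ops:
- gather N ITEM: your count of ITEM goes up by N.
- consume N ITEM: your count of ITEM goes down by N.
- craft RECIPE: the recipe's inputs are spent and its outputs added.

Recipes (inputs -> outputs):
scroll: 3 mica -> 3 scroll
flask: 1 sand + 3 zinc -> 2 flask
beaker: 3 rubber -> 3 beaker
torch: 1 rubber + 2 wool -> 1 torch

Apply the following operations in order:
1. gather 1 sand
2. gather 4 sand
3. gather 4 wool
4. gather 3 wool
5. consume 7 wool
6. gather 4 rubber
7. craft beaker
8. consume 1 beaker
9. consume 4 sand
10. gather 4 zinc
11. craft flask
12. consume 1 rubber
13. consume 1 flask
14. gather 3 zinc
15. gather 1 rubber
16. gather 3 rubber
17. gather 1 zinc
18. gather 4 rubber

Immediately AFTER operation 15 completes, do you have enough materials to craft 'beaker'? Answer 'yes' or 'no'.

Answer: no

Derivation:
After 1 (gather 1 sand): sand=1
After 2 (gather 4 sand): sand=5
After 3 (gather 4 wool): sand=5 wool=4
After 4 (gather 3 wool): sand=5 wool=7
After 5 (consume 7 wool): sand=5
After 6 (gather 4 rubber): rubber=4 sand=5
After 7 (craft beaker): beaker=3 rubber=1 sand=5
After 8 (consume 1 beaker): beaker=2 rubber=1 sand=5
After 9 (consume 4 sand): beaker=2 rubber=1 sand=1
After 10 (gather 4 zinc): beaker=2 rubber=1 sand=1 zinc=4
After 11 (craft flask): beaker=2 flask=2 rubber=1 zinc=1
After 12 (consume 1 rubber): beaker=2 flask=2 zinc=1
After 13 (consume 1 flask): beaker=2 flask=1 zinc=1
After 14 (gather 3 zinc): beaker=2 flask=1 zinc=4
After 15 (gather 1 rubber): beaker=2 flask=1 rubber=1 zinc=4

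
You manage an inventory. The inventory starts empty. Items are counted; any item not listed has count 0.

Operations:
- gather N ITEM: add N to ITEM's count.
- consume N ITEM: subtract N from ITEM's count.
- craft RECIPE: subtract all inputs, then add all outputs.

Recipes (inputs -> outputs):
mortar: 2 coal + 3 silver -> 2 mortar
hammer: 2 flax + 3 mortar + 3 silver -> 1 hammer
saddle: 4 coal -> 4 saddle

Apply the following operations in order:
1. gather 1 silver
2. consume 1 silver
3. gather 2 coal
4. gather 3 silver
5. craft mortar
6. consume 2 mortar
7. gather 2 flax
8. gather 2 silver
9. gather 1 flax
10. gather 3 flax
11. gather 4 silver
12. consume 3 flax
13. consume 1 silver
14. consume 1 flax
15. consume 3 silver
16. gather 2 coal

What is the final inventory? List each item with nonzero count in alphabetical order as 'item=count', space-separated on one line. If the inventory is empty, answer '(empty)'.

After 1 (gather 1 silver): silver=1
After 2 (consume 1 silver): (empty)
After 3 (gather 2 coal): coal=2
After 4 (gather 3 silver): coal=2 silver=3
After 5 (craft mortar): mortar=2
After 6 (consume 2 mortar): (empty)
After 7 (gather 2 flax): flax=2
After 8 (gather 2 silver): flax=2 silver=2
After 9 (gather 1 flax): flax=3 silver=2
After 10 (gather 3 flax): flax=6 silver=2
After 11 (gather 4 silver): flax=6 silver=6
After 12 (consume 3 flax): flax=3 silver=6
After 13 (consume 1 silver): flax=3 silver=5
After 14 (consume 1 flax): flax=2 silver=5
After 15 (consume 3 silver): flax=2 silver=2
After 16 (gather 2 coal): coal=2 flax=2 silver=2

Answer: coal=2 flax=2 silver=2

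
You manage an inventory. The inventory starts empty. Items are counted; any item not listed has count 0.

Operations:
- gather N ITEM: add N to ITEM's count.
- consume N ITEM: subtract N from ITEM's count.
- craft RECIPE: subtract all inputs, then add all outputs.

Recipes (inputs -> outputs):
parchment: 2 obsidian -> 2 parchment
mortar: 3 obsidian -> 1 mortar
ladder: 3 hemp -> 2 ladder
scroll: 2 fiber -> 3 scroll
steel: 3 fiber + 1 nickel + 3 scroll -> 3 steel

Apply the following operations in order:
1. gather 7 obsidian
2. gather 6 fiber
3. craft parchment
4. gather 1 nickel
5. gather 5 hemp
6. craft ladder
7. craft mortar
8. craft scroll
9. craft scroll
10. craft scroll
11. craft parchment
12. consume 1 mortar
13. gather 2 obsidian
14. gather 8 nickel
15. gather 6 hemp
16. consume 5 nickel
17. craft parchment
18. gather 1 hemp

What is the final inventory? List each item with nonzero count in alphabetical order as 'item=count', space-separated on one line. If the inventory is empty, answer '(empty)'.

After 1 (gather 7 obsidian): obsidian=7
After 2 (gather 6 fiber): fiber=6 obsidian=7
After 3 (craft parchment): fiber=6 obsidian=5 parchment=2
After 4 (gather 1 nickel): fiber=6 nickel=1 obsidian=5 parchment=2
After 5 (gather 5 hemp): fiber=6 hemp=5 nickel=1 obsidian=5 parchment=2
After 6 (craft ladder): fiber=6 hemp=2 ladder=2 nickel=1 obsidian=5 parchment=2
After 7 (craft mortar): fiber=6 hemp=2 ladder=2 mortar=1 nickel=1 obsidian=2 parchment=2
After 8 (craft scroll): fiber=4 hemp=2 ladder=2 mortar=1 nickel=1 obsidian=2 parchment=2 scroll=3
After 9 (craft scroll): fiber=2 hemp=2 ladder=2 mortar=1 nickel=1 obsidian=2 parchment=2 scroll=6
After 10 (craft scroll): hemp=2 ladder=2 mortar=1 nickel=1 obsidian=2 parchment=2 scroll=9
After 11 (craft parchment): hemp=2 ladder=2 mortar=1 nickel=1 parchment=4 scroll=9
After 12 (consume 1 mortar): hemp=2 ladder=2 nickel=1 parchment=4 scroll=9
After 13 (gather 2 obsidian): hemp=2 ladder=2 nickel=1 obsidian=2 parchment=4 scroll=9
After 14 (gather 8 nickel): hemp=2 ladder=2 nickel=9 obsidian=2 parchment=4 scroll=9
After 15 (gather 6 hemp): hemp=8 ladder=2 nickel=9 obsidian=2 parchment=4 scroll=9
After 16 (consume 5 nickel): hemp=8 ladder=2 nickel=4 obsidian=2 parchment=4 scroll=9
After 17 (craft parchment): hemp=8 ladder=2 nickel=4 parchment=6 scroll=9
After 18 (gather 1 hemp): hemp=9 ladder=2 nickel=4 parchment=6 scroll=9

Answer: hemp=9 ladder=2 nickel=4 parchment=6 scroll=9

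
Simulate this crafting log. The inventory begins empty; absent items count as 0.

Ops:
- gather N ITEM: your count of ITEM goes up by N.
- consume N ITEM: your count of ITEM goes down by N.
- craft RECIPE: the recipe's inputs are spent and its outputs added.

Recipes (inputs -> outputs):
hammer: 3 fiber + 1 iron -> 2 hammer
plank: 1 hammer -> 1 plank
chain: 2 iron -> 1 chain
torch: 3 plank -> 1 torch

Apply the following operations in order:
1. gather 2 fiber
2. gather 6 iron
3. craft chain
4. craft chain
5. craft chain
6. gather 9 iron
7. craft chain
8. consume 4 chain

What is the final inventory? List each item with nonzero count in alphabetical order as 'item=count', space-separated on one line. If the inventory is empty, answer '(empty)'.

Answer: fiber=2 iron=7

Derivation:
After 1 (gather 2 fiber): fiber=2
After 2 (gather 6 iron): fiber=2 iron=6
After 3 (craft chain): chain=1 fiber=2 iron=4
After 4 (craft chain): chain=2 fiber=2 iron=2
After 5 (craft chain): chain=3 fiber=2
After 6 (gather 9 iron): chain=3 fiber=2 iron=9
After 7 (craft chain): chain=4 fiber=2 iron=7
After 8 (consume 4 chain): fiber=2 iron=7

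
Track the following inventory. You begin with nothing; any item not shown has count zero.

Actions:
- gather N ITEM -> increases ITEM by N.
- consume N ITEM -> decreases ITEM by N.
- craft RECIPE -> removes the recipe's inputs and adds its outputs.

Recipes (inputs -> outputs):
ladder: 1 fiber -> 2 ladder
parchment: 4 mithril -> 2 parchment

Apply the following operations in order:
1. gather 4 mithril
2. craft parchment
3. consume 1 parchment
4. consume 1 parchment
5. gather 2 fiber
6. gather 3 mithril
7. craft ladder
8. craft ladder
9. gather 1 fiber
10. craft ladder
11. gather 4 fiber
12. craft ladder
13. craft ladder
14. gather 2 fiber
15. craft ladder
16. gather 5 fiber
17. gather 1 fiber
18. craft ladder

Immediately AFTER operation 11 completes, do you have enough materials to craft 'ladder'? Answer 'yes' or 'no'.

Answer: yes

Derivation:
After 1 (gather 4 mithril): mithril=4
After 2 (craft parchment): parchment=2
After 3 (consume 1 parchment): parchment=1
After 4 (consume 1 parchment): (empty)
After 5 (gather 2 fiber): fiber=2
After 6 (gather 3 mithril): fiber=2 mithril=3
After 7 (craft ladder): fiber=1 ladder=2 mithril=3
After 8 (craft ladder): ladder=4 mithril=3
After 9 (gather 1 fiber): fiber=1 ladder=4 mithril=3
After 10 (craft ladder): ladder=6 mithril=3
After 11 (gather 4 fiber): fiber=4 ladder=6 mithril=3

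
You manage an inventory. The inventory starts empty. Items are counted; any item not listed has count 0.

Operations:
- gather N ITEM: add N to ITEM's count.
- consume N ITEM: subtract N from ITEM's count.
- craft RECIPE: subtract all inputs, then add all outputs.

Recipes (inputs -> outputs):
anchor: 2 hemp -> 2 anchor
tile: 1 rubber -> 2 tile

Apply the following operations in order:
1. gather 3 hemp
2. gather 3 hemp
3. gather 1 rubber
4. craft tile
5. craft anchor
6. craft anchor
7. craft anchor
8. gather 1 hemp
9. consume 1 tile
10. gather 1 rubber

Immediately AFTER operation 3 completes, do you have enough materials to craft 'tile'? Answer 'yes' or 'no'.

After 1 (gather 3 hemp): hemp=3
After 2 (gather 3 hemp): hemp=6
After 3 (gather 1 rubber): hemp=6 rubber=1

Answer: yes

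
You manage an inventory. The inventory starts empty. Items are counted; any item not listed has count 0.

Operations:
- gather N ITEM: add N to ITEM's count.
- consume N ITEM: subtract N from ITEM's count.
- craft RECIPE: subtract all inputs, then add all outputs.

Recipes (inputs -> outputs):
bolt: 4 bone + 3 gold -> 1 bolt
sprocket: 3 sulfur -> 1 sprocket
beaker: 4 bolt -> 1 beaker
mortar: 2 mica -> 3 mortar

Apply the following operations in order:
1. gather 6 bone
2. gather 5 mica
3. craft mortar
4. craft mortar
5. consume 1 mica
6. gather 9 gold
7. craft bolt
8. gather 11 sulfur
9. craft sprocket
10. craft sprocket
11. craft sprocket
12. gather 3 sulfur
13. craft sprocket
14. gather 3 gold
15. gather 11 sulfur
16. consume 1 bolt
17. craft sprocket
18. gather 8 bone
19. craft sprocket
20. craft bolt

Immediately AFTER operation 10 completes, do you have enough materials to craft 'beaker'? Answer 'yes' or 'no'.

After 1 (gather 6 bone): bone=6
After 2 (gather 5 mica): bone=6 mica=5
After 3 (craft mortar): bone=6 mica=3 mortar=3
After 4 (craft mortar): bone=6 mica=1 mortar=6
After 5 (consume 1 mica): bone=6 mortar=6
After 6 (gather 9 gold): bone=6 gold=9 mortar=6
After 7 (craft bolt): bolt=1 bone=2 gold=6 mortar=6
After 8 (gather 11 sulfur): bolt=1 bone=2 gold=6 mortar=6 sulfur=11
After 9 (craft sprocket): bolt=1 bone=2 gold=6 mortar=6 sprocket=1 sulfur=8
After 10 (craft sprocket): bolt=1 bone=2 gold=6 mortar=6 sprocket=2 sulfur=5

Answer: no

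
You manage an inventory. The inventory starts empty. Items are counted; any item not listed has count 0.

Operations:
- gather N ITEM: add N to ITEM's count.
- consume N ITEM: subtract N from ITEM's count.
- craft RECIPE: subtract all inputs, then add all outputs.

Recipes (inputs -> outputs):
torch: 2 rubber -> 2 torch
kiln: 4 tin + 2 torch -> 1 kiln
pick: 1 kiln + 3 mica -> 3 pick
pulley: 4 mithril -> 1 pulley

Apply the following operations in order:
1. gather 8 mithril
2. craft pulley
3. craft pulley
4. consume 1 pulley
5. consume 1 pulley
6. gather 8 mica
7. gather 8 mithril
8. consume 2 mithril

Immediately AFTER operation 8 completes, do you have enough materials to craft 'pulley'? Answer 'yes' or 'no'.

After 1 (gather 8 mithril): mithril=8
After 2 (craft pulley): mithril=4 pulley=1
After 3 (craft pulley): pulley=2
After 4 (consume 1 pulley): pulley=1
After 5 (consume 1 pulley): (empty)
After 6 (gather 8 mica): mica=8
After 7 (gather 8 mithril): mica=8 mithril=8
After 8 (consume 2 mithril): mica=8 mithril=6

Answer: yes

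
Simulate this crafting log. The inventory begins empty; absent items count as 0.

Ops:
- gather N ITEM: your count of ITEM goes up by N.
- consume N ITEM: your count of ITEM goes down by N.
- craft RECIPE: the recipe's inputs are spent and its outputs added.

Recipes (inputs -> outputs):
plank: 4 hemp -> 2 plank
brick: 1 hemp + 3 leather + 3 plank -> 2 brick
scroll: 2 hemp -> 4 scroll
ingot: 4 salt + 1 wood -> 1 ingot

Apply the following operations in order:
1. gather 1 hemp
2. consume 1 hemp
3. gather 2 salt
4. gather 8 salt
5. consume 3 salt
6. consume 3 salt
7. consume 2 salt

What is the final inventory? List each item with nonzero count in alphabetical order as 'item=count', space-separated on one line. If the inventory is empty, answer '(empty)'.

After 1 (gather 1 hemp): hemp=1
After 2 (consume 1 hemp): (empty)
After 3 (gather 2 salt): salt=2
After 4 (gather 8 salt): salt=10
After 5 (consume 3 salt): salt=7
After 6 (consume 3 salt): salt=4
After 7 (consume 2 salt): salt=2

Answer: salt=2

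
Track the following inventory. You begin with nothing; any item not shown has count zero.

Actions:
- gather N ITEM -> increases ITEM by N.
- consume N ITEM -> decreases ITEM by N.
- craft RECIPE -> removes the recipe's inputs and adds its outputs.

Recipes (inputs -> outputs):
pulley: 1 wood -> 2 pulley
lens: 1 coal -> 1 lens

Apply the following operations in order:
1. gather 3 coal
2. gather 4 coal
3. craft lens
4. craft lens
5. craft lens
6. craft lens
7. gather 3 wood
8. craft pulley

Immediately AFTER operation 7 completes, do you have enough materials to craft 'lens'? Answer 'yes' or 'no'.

Answer: yes

Derivation:
After 1 (gather 3 coal): coal=3
After 2 (gather 4 coal): coal=7
After 3 (craft lens): coal=6 lens=1
After 4 (craft lens): coal=5 lens=2
After 5 (craft lens): coal=4 lens=3
After 6 (craft lens): coal=3 lens=4
After 7 (gather 3 wood): coal=3 lens=4 wood=3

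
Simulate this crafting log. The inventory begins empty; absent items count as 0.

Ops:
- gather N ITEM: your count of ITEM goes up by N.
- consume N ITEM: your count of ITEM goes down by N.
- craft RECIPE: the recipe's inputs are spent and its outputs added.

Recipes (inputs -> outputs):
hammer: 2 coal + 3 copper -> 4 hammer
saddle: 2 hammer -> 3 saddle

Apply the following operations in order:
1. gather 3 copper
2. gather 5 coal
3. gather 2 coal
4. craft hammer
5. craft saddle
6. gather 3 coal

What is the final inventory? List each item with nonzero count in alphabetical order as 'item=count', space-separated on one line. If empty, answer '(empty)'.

After 1 (gather 3 copper): copper=3
After 2 (gather 5 coal): coal=5 copper=3
After 3 (gather 2 coal): coal=7 copper=3
After 4 (craft hammer): coal=5 hammer=4
After 5 (craft saddle): coal=5 hammer=2 saddle=3
After 6 (gather 3 coal): coal=8 hammer=2 saddle=3

Answer: coal=8 hammer=2 saddle=3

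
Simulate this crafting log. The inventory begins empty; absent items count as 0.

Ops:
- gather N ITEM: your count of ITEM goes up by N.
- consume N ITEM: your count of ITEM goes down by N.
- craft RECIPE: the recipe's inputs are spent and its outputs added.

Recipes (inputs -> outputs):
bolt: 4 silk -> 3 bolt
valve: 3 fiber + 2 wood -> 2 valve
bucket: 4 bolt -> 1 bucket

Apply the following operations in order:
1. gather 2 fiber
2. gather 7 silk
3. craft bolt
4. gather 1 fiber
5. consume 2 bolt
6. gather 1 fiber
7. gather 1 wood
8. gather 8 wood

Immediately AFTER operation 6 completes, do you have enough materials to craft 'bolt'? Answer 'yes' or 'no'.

After 1 (gather 2 fiber): fiber=2
After 2 (gather 7 silk): fiber=2 silk=7
After 3 (craft bolt): bolt=3 fiber=2 silk=3
After 4 (gather 1 fiber): bolt=3 fiber=3 silk=3
After 5 (consume 2 bolt): bolt=1 fiber=3 silk=3
After 6 (gather 1 fiber): bolt=1 fiber=4 silk=3

Answer: no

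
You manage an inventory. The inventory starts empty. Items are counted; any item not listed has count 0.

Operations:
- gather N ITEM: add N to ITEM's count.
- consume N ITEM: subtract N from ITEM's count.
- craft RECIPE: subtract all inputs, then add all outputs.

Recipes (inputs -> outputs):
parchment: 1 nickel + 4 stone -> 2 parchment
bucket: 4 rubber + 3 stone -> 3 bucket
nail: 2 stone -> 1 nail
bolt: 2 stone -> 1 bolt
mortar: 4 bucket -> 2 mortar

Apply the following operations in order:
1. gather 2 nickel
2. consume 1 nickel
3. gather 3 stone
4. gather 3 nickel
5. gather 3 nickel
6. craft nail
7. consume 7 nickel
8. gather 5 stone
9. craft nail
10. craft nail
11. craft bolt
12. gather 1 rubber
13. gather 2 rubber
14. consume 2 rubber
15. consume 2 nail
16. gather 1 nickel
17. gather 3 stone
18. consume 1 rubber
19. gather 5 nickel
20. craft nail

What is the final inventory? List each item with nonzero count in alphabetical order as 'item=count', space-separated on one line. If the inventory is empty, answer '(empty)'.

After 1 (gather 2 nickel): nickel=2
After 2 (consume 1 nickel): nickel=1
After 3 (gather 3 stone): nickel=1 stone=3
After 4 (gather 3 nickel): nickel=4 stone=3
After 5 (gather 3 nickel): nickel=7 stone=3
After 6 (craft nail): nail=1 nickel=7 stone=1
After 7 (consume 7 nickel): nail=1 stone=1
After 8 (gather 5 stone): nail=1 stone=6
After 9 (craft nail): nail=2 stone=4
After 10 (craft nail): nail=3 stone=2
After 11 (craft bolt): bolt=1 nail=3
After 12 (gather 1 rubber): bolt=1 nail=3 rubber=1
After 13 (gather 2 rubber): bolt=1 nail=3 rubber=3
After 14 (consume 2 rubber): bolt=1 nail=3 rubber=1
After 15 (consume 2 nail): bolt=1 nail=1 rubber=1
After 16 (gather 1 nickel): bolt=1 nail=1 nickel=1 rubber=1
After 17 (gather 3 stone): bolt=1 nail=1 nickel=1 rubber=1 stone=3
After 18 (consume 1 rubber): bolt=1 nail=1 nickel=1 stone=3
After 19 (gather 5 nickel): bolt=1 nail=1 nickel=6 stone=3
After 20 (craft nail): bolt=1 nail=2 nickel=6 stone=1

Answer: bolt=1 nail=2 nickel=6 stone=1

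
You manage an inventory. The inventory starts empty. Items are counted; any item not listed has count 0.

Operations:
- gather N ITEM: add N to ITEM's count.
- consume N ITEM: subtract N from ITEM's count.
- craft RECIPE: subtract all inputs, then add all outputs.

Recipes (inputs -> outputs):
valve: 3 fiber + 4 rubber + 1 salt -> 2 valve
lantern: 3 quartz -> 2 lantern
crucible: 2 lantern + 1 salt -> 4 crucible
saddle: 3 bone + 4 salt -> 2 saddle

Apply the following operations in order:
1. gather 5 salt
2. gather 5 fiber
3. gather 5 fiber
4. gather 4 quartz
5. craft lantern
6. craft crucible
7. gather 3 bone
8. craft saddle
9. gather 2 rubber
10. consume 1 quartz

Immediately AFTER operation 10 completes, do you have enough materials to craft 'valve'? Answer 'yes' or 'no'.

Answer: no

Derivation:
After 1 (gather 5 salt): salt=5
After 2 (gather 5 fiber): fiber=5 salt=5
After 3 (gather 5 fiber): fiber=10 salt=5
After 4 (gather 4 quartz): fiber=10 quartz=4 salt=5
After 5 (craft lantern): fiber=10 lantern=2 quartz=1 salt=5
After 6 (craft crucible): crucible=4 fiber=10 quartz=1 salt=4
After 7 (gather 3 bone): bone=3 crucible=4 fiber=10 quartz=1 salt=4
After 8 (craft saddle): crucible=4 fiber=10 quartz=1 saddle=2
After 9 (gather 2 rubber): crucible=4 fiber=10 quartz=1 rubber=2 saddle=2
After 10 (consume 1 quartz): crucible=4 fiber=10 rubber=2 saddle=2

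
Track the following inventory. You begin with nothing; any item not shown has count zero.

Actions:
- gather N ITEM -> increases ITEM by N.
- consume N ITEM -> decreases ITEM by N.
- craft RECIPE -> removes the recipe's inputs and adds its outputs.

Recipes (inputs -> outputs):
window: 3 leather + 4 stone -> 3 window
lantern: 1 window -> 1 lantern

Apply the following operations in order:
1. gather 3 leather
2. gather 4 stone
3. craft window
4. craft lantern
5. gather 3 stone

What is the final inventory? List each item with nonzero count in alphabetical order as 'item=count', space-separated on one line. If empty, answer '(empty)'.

After 1 (gather 3 leather): leather=3
After 2 (gather 4 stone): leather=3 stone=4
After 3 (craft window): window=3
After 4 (craft lantern): lantern=1 window=2
After 5 (gather 3 stone): lantern=1 stone=3 window=2

Answer: lantern=1 stone=3 window=2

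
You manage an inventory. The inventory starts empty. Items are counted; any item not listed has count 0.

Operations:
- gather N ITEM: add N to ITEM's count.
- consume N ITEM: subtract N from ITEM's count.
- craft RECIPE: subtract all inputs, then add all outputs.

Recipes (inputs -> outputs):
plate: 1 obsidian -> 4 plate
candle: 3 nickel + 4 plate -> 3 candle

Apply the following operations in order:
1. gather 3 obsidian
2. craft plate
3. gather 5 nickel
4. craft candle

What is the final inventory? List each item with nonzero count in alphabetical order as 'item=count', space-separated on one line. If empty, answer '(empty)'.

After 1 (gather 3 obsidian): obsidian=3
After 2 (craft plate): obsidian=2 plate=4
After 3 (gather 5 nickel): nickel=5 obsidian=2 plate=4
After 4 (craft candle): candle=3 nickel=2 obsidian=2

Answer: candle=3 nickel=2 obsidian=2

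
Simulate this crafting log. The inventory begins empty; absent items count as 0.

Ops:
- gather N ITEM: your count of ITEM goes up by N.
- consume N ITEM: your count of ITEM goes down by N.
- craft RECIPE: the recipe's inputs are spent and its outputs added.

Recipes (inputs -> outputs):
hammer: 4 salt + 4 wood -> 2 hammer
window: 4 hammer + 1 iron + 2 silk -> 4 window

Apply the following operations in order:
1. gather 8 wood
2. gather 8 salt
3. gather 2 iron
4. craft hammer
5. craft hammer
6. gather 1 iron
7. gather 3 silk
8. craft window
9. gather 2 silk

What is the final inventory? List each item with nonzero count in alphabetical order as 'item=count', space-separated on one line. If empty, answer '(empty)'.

After 1 (gather 8 wood): wood=8
After 2 (gather 8 salt): salt=8 wood=8
After 3 (gather 2 iron): iron=2 salt=8 wood=8
After 4 (craft hammer): hammer=2 iron=2 salt=4 wood=4
After 5 (craft hammer): hammer=4 iron=2
After 6 (gather 1 iron): hammer=4 iron=3
After 7 (gather 3 silk): hammer=4 iron=3 silk=3
After 8 (craft window): iron=2 silk=1 window=4
After 9 (gather 2 silk): iron=2 silk=3 window=4

Answer: iron=2 silk=3 window=4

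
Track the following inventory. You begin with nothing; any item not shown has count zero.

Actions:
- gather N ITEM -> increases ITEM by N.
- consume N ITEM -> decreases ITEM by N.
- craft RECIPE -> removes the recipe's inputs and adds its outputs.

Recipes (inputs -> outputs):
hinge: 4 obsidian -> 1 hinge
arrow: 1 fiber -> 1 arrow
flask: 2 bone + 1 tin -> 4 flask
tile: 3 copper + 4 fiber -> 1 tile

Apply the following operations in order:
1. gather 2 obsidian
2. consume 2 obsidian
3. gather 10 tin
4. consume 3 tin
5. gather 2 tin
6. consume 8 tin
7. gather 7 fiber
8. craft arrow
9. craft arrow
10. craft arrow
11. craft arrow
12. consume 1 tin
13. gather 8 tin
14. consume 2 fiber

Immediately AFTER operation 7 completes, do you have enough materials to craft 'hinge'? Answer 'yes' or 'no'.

After 1 (gather 2 obsidian): obsidian=2
After 2 (consume 2 obsidian): (empty)
After 3 (gather 10 tin): tin=10
After 4 (consume 3 tin): tin=7
After 5 (gather 2 tin): tin=9
After 6 (consume 8 tin): tin=1
After 7 (gather 7 fiber): fiber=7 tin=1

Answer: no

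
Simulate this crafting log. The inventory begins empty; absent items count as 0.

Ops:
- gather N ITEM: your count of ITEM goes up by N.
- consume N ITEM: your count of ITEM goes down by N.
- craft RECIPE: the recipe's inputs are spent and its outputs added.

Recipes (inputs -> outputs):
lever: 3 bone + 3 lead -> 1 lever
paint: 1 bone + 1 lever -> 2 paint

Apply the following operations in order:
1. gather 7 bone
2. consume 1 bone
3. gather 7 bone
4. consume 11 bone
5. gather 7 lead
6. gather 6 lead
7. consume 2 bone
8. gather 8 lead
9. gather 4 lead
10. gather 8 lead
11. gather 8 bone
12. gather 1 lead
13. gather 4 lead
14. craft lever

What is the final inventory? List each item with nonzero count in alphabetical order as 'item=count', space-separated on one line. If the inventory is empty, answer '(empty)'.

After 1 (gather 7 bone): bone=7
After 2 (consume 1 bone): bone=6
After 3 (gather 7 bone): bone=13
After 4 (consume 11 bone): bone=2
After 5 (gather 7 lead): bone=2 lead=7
After 6 (gather 6 lead): bone=2 lead=13
After 7 (consume 2 bone): lead=13
After 8 (gather 8 lead): lead=21
After 9 (gather 4 lead): lead=25
After 10 (gather 8 lead): lead=33
After 11 (gather 8 bone): bone=8 lead=33
After 12 (gather 1 lead): bone=8 lead=34
After 13 (gather 4 lead): bone=8 lead=38
After 14 (craft lever): bone=5 lead=35 lever=1

Answer: bone=5 lead=35 lever=1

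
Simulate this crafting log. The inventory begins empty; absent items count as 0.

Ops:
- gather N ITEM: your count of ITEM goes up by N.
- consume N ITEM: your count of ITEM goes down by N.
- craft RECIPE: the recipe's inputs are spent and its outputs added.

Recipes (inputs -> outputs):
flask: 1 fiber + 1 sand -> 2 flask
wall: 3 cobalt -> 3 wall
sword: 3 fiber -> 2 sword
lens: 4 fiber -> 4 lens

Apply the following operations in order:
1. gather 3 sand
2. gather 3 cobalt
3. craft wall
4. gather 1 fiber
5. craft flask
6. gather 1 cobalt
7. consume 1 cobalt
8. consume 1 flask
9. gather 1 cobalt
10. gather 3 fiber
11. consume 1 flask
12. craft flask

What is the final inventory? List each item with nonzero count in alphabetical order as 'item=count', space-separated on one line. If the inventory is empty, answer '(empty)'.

Answer: cobalt=1 fiber=2 flask=2 sand=1 wall=3

Derivation:
After 1 (gather 3 sand): sand=3
After 2 (gather 3 cobalt): cobalt=3 sand=3
After 3 (craft wall): sand=3 wall=3
After 4 (gather 1 fiber): fiber=1 sand=3 wall=3
After 5 (craft flask): flask=2 sand=2 wall=3
After 6 (gather 1 cobalt): cobalt=1 flask=2 sand=2 wall=3
After 7 (consume 1 cobalt): flask=2 sand=2 wall=3
After 8 (consume 1 flask): flask=1 sand=2 wall=3
After 9 (gather 1 cobalt): cobalt=1 flask=1 sand=2 wall=3
After 10 (gather 3 fiber): cobalt=1 fiber=3 flask=1 sand=2 wall=3
After 11 (consume 1 flask): cobalt=1 fiber=3 sand=2 wall=3
After 12 (craft flask): cobalt=1 fiber=2 flask=2 sand=1 wall=3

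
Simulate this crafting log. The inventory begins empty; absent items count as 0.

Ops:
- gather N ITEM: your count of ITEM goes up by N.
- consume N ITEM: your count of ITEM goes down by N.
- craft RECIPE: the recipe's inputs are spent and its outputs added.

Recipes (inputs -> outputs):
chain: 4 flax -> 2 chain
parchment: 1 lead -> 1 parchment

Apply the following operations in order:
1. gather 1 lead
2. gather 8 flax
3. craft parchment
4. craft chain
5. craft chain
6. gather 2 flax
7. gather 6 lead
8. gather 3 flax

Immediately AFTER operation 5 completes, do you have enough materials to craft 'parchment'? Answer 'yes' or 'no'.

After 1 (gather 1 lead): lead=1
After 2 (gather 8 flax): flax=8 lead=1
After 3 (craft parchment): flax=8 parchment=1
After 4 (craft chain): chain=2 flax=4 parchment=1
After 5 (craft chain): chain=4 parchment=1

Answer: no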